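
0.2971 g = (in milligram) 1 g = 0.001 kg, so 0.2971 g = 0.2971 * 0.001 = 0.0002971 kg. 1 milligram = 1e-06 kg, so 0.0002971 kg = 0.0002971 / 1e-06 = 297.1 milligram. Final answer: 297.1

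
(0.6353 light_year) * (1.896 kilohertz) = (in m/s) 1 light_year = 9.4607305e+15 m, so 0.6353 light_year = 0.6353 * 9.4607305e+15 = 6.0104021e+15 m. 1 kilohertz = 1000 Hz, so 1.896 kilohertz = 1.896 * 1000 = 1896 Hz. Combine: 6.0104021e+15 m * 1896 Hz = 1.1395722e+19 m/s. Result: 1.1395722e+19 m/s ≈ 1.14e+19 m/s (4 s.f.). Final answer: 1.14e+19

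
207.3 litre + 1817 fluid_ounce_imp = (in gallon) 68.4. Check: 1 litre = 0.001 m^3, so 207.3 litre = 207.3 * 0.001 = 0.2073 m^3. 1 fluid_ounce_imp = 2.8413063e-05 m^3, so 1817 fluid_ounce_imp = 1817 * 2.8413063e-05 = 0.051626535 m^3. Sum: 0.2073 + 0.051626535 = 0.25892653 m^3. 1 gallon = 0.0037854118 m^3, so 0.25892653 m^3 = 0.25892653 / 0.0037854118 = 68.401154 gallon ≈ 68.4 gallon (4 s.f.).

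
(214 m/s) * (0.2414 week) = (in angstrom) 3.124e+17. Check: 214 m/s is already in m/s. 1 week = 604800 s, so 0.2414 week = 0.2414 * 604800 = 145998.72 s. Combine: 214 m/s * 145998.72 s = 31243726 m. 1 angstrom = 1e-10 m, so 31243726 m = 31243726 / 1e-10 = 3.1243726e+17 angstrom ≈ 3.124e+17 angstrom (4 s.f.).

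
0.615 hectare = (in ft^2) 1 hectare = 10000 m^2, so 0.615 hectare = 0.615 * 10000 = 6150 m^2. 1 ft^2 = 0.09290304 m^2, so 6150 m^2 = 6150 / 0.09290304 = 66198.049 ft^2 ≈ 6.62e+04 ft^2 (4 s.f.). Final answer: 6.62e+04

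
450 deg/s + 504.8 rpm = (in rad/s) 60.72. Check: 1 deg/s = 0.017453293 rad/s, so 450 deg/s = 450 * 0.017453293 = 7.8539816 rad/s. 1 rpm = 0.10471976 rad/s, so 504.8 rpm = 504.8 * 0.10471976 = 52.862532 rad/s. Sum: 7.8539816 + 52.862532 = 60.716514 rad/s. Result: 60.716514 rad/s ≈ 60.72 rad/s (4 s.f.).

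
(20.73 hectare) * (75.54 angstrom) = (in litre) 1 hectare = 10000 m^2, so 20.73 hectare = 20.73 * 10000 = 207300 m^2. 1 angstrom = 1e-10 m, so 75.54 angstrom = 75.54 * 1e-10 = 7.554e-09 m. Combine: 207300 m^2 * 7.554e-09 m = 0.0015659442 m^3. 1 litre = 0.001 m^3, so 0.0015659442 m^3 = 0.0015659442 / 0.001 = 1.5659442 litre ≈ 1.566 litre (4 s.f.). Final answer: 1.566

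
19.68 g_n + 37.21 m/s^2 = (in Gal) 1 g_n = 9.80665 m/s^2, so 19.68 g_n = 19.68 * 9.80665 = 192.99487 m/s^2. 37.21 m/s^2 is already in m/s^2. Sum: 192.99487 + 37.21 = 230.20487 m/s^2. 1 Gal = 0.01 m/s^2, so 230.20487 m/s^2 = 230.20487 / 0.01 = 23020.487 Gal ≈ 2.302e+04 Gal (4 s.f.). Final answer: 2.302e+04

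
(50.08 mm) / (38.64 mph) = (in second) 1 mm = 0.001 m, so 50.08 mm = 50.08 * 0.001 = 0.05008 m. 1 mph = 0.44704 m/s, so 38.64 mph = 38.64 * 0.44704 = 17.273626 m/s. Combine: 0.05008 m / 17.273626 m/s = 0.0028992176 s. 0.0028992176 s = 0.0028992176 second ≈ 0.002899 second (4 s.f.). Final answer: 0.002899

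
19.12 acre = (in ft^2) 8.329e+05. Check: 1 acre = 4046.8564 m^2, so 19.12 acre = 19.12 * 4046.8564 = 77375.895 m^2. 1 ft^2 = 0.09290304 m^2, so 77375.895 m^2 = 77375.895 / 0.09290304 = 832867.2 ft^2 ≈ 8.329e+05 ft^2 (4 s.f.).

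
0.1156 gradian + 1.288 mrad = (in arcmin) 10.67. Check: 1 gradian = 0.015707963 rad, so 0.1156 gradian = 0.1156 * 0.015707963 = 0.0018158406 rad. 1 mrad = 0.001 rad, so 1.288 mrad = 1.288 * 0.001 = 0.001288 rad. Sum: 0.0018158406 + 0.001288 = 0.0031038406 rad. 1 arcmin = 0.00029088821 rad, so 0.0031038406 rad = 0.0031038406 / 0.00029088821 = 10.670218 arcmin ≈ 10.67 arcmin (4 s.f.).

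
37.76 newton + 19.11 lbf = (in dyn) 1.228e+07. Check: 37.76 newton = 37.76 N. 1 lbf = 4.4482216 N, so 19.11 lbf = 19.11 * 4.4482216 = 85.005515 N. Sum: 37.76 + 85.005515 = 122.76552 N. 1 dyn = 1e-05 N, so 122.76552 N = 122.76552 / 1e-05 = 12276552 dyn ≈ 1.228e+07 dyn (4 s.f.).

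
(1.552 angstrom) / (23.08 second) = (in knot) 1 angstrom = 1e-10 m, so 1.552 angstrom = 1.552 * 1e-10 = 1.552e-10 m. 23.08 second = 23.08 s. Combine: 1.552e-10 m / 23.08 s = 6.7244367e-12 m/s. 1 knot = 0.51444444 m/s, so 6.7244367e-12 m/s = 6.7244367e-12 / 0.51444444 = 1.3071259e-11 knot ≈ 1.307e-11 knot (4 s.f.). Final answer: 1.307e-11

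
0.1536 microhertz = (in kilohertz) 1.536e-10. Check: 1 microhertz = 1e-06 Hz, so 0.1536 microhertz = 0.1536 * 1e-06 = 1.536e-07 Hz. 1 kilohertz = 1000 Hz, so 1.536e-07 Hz = 1.536e-07 / 1000 = 1.536e-10 kilohertz.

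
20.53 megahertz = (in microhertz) 2.053e+13. Check: 1 megahertz = 1000000 Hz, so 20.53 megahertz = 20.53 * 1000000 = 20530000 Hz. 1 microhertz = 1e-06 Hz, so 20530000 Hz = 20530000 / 1e-06 = 2.053e+13 microhertz.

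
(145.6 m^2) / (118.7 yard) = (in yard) 145.6 m^2 is already in m^2. 1 yard = 0.9144 m, so 118.7 yard = 118.7 * 0.9144 = 108.53928 m. Combine: 145.6 m^2 / 108.53928 m = 1.3414498 m. 1 yard = 0.9144 m, so 1.3414498 m = 1.3414498 / 0.9144 = 1.4670274 yard ≈ 1.467 yard (4 s.f.). Final answer: 1.467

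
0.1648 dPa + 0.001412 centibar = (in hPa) 0.01428. Check: 1 dPa = 0.1 Pa, so 0.1648 dPa = 0.1648 * 0.1 = 0.01648 Pa. 1 centibar = 1000 Pa, so 0.001412 centibar = 0.001412 * 1000 = 1.412 Pa. Sum: 0.01648 + 1.412 = 1.42848 Pa. 1 hPa = 100 Pa, so 1.42848 Pa = 1.42848 / 100 = 0.0142848 hPa ≈ 0.01428 hPa (4 s.f.).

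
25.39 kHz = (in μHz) 1 kHz = 1000 Hz, so 25.39 kHz = 25.39 * 1000 = 25390 Hz. 1 μHz = 1e-06 Hz, so 25390 Hz = 25390 / 1e-06 = 2.539e+10 μHz. Final answer: 2.539e+10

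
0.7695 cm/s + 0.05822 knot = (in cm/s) 3.765. Check: 1 cm/s = 0.01 m/s, so 0.7695 cm/s = 0.7695 * 0.01 = 0.007695 m/s. 1 knot = 0.51444444 m/s, so 0.05822 knot = 0.05822 * 0.51444444 = 0.029950956 m/s. Sum: 0.007695 + 0.029950956 = 0.037645956 m/s. 1 cm/s = 0.01 m/s, so 0.037645956 m/s = 0.037645956 / 0.01 = 3.7645956 cm/s ≈ 3.765 cm/s (4 s.f.).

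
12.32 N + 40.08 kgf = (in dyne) 12.32 N is already in N. 1 kgf = 9.80665 N, so 40.08 kgf = 40.08 * 9.80665 = 393.05053 N. Sum: 12.32 + 393.05053 = 405.37053 N. 1 dyne = 1e-05 N, so 405.37053 N = 405.37053 / 1e-05 = 40537053 dyne ≈ 4.054e+07 dyne (4 s.f.). Final answer: 4.054e+07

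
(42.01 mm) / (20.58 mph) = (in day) 1 mm = 0.001 m, so 42.01 mm = 42.01 * 0.001 = 0.04201 m. 1 mph = 0.44704 m/s, so 20.58 mph = 20.58 * 0.44704 = 9.2000832 m/s. Combine: 0.04201 m / 9.2000832 m/s = 0.0045662631 s. 1 day = 86400 s, so 0.0045662631 s = 0.0045662631 / 86400 = 5.2850267e-08 day ≈ 5.285e-08 day (4 s.f.). Final answer: 5.285e-08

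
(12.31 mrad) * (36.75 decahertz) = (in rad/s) 4.524. Check: 1 mrad = 0.001 rad, so 12.31 mrad = 12.31 * 0.001 = 0.01231 rad. 1 decahertz = 10 Hz, so 36.75 decahertz = 36.75 * 10 = 367.5 Hz. Combine: 0.01231 rad * 367.5 Hz = 4.523925 rad/s. Result: 4.523925 rad/s ≈ 4.524 rad/s (4 s.f.).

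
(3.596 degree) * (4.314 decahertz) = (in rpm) 25.86. Check: 1 degree = 0.017453293 rad, so 3.596 degree = 3.596 * 0.017453293 = 0.06276204 rad. 1 decahertz = 10 Hz, so 4.314 decahertz = 4.314 * 10 = 43.14 Hz. Combine: 0.06276204 rad * 43.14 Hz = 2.7075544 rad/s. 1 rpm = 0.10471976 rad/s, so 2.7075544 rad/s = 2.7075544 / 0.10471976 = 25.85524 rpm ≈ 25.86 rpm (4 s.f.).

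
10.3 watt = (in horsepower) 0.01381. Check: 10.3 watt = 10.3 W. 1 horsepower = 745.69987 W, so 10.3 W = 10.3 / 745.69987 = 0.013812528 horsepower ≈ 0.01381 horsepower (4 s.f.).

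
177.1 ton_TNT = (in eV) 4.625e+30. Check: 1 ton_TNT = 4.184e+09 J, so 177.1 ton_TNT = 177.1 * 4.184e+09 = 7.409864e+11 J. 1 eV = 1.6021766e-19 J, so 7.409864e+11 J = 7.409864e+11 / 1.6021766e-19 = 4.6248733e+30 eV ≈ 4.625e+30 eV (4 s.f.).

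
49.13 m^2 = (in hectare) 0.004913. Check: 1 hectare = 10000 m^2, so 49.13 m^2 = 49.13 / 10000 = 0.004913 hectare.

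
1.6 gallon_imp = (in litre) 7.274. Check: 1 gallon_imp = 0.00454609 m^3, so 1.6 gallon_imp = 1.6 * 0.00454609 = 0.007273744 m^3. 1 litre = 0.001 m^3, so 0.007273744 m^3 = 0.007273744 / 0.001 = 7.273744 litre ≈ 7.274 litre (4 s.f.).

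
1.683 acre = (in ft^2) 1 acre = 4046.8564 m^2, so 1.683 acre = 1.683 * 4046.8564 = 6810.8594 m^2. 1 ft^2 = 0.09290304 m^2, so 6810.8594 m^2 = 6810.8594 / 0.09290304 = 73311.48 ft^2 ≈ 7.331e+04 ft^2 (4 s.f.). Final answer: 7.331e+04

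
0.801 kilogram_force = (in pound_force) 1 kilogram_force = 9.80665 N, so 0.801 kilogram_force = 0.801 * 9.80665 = 7.8551266 N. 1 pound_force = 4.4482216 N, so 7.8551266 N = 7.8551266 / 4.4482216 = 1.7659027 pound_force ≈ 1.766 pound_force (4 s.f.). Final answer: 1.766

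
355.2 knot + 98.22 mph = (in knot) 1 knot = 0.51444444 m/s, so 355.2 knot = 355.2 * 0.51444444 = 182.73067 m/s. 1 mph = 0.44704 m/s, so 98.22 mph = 98.22 * 0.44704 = 43.908269 m/s. Sum: 182.73067 + 43.908269 = 226.63894 m/s. 1 knot = 0.51444444 m/s, so 226.63894 m/s = 226.63894 / 0.51444444 = 440.55085 knot ≈ 440.6 knot (4 s.f.). Final answer: 440.6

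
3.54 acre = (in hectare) 1 acre = 4046.8564 m^2, so 3.54 acre = 3.54 * 4046.8564 = 14325.872 m^2. 1 hectare = 10000 m^2, so 14325.872 m^2 = 14325.872 / 10000 = 1.4325872 hectare ≈ 1.433 hectare (4 s.f.). Final answer: 1.433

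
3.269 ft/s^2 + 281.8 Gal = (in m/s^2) 3.814. Check: 1 ft/s^2 = 0.3048 m/s^2, so 3.269 ft/s^2 = 3.269 * 0.3048 = 0.9963912 m/s^2. 1 Gal = 0.01 m/s^2, so 281.8 Gal = 281.8 * 0.01 = 2.818 m/s^2. Sum: 0.9963912 + 2.818 = 3.8143912 m/s^2. Result: 3.8143912 m/s^2 ≈ 3.814 m/s^2 (4 s.f.).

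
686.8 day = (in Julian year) 1 day = 86400 s, so 686.8 day = 686.8 * 86400 = 59339520 s. 1 Julian year = 31557600 s, so 59339520 s = 59339520 / 31557600 = 1.8803559 Julian year ≈ 1.88 Julian year (4 s.f.). Final answer: 1.88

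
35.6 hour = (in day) 1.483. Check: 1 hour = 3600 s, so 35.6 hour = 35.6 * 3600 = 128160 s. 1 day = 86400 s, so 128160 s = 128160 / 86400 = 1.4833333 day ≈ 1.483 day (4 s.f.).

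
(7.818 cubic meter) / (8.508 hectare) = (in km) 9.189e-08. Check: 7.818 cubic meter = 7.818 m^3. 1 hectare = 10000 m^2, so 8.508 hectare = 8.508 * 10000 = 85080 m^2. Combine: 7.818 m^3 / 85080 m^2 = 9.1889986e-05 m. 1 km = 1000 m, so 9.1889986e-05 m = 9.1889986e-05 / 1000 = 9.1889986e-08 km ≈ 9.189e-08 km (4 s.f.).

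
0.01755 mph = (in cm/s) 1 mph = 0.44704 m/s, so 0.01755 mph = 0.01755 * 0.44704 = 0.007845552 m/s. 1 cm/s = 0.01 m/s, so 0.007845552 m/s = 0.007845552 / 0.01 = 0.7845552 cm/s ≈ 0.7846 cm/s (4 s.f.). Final answer: 0.7846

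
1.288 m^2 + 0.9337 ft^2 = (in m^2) 1.375. Check: 1.288 m^2 is already in m^2. 1 ft^2 = 0.09290304 m^2, so 0.9337 ft^2 = 0.9337 * 0.09290304 = 0.086743568 m^2. Sum: 1.288 + 0.086743568 = 1.3747436 m^2. Result: 1.3747436 m^2 ≈ 1.375 m^2 (4 s.f.).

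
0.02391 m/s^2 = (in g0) 0.002438. Check: 1 g0 = 9.80665 m/s^2, so 0.02391 m/s^2 = 0.02391 / 9.80665 = 0.0024381415 g0 ≈ 0.002438 g0 (4 s.f.).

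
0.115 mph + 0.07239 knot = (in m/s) 0.08865. Check: 1 mph = 0.44704 m/s, so 0.115 mph = 0.115 * 0.44704 = 0.0514096 m/s. 1 knot = 0.51444444 m/s, so 0.07239 knot = 0.07239 * 0.51444444 = 0.037240633 m/s. Sum: 0.0514096 + 0.037240633 = 0.088650233 m/s. Result: 0.088650233 m/s ≈ 0.08865 m/s (4 s.f.).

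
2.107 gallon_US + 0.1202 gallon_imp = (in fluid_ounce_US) 1 gallon_US = 0.0037854118 m^3, so 2.107 gallon_US = 2.107 * 0.0037854118 = 0.0079758626 m^3. 1 gallon_imp = 0.00454609 m^3, so 0.1202 gallon_imp = 0.1202 * 0.00454609 = 0.00054644002 m^3. Sum: 0.0079758626 + 0.00054644002 = 0.0085223026 m^3. 1 fluid_ounce_US = 2.957353e-05 m^3, so 0.0085223026 m^3 = 0.0085223026 / 2.957353e-05 = 288.17334 fluid_ounce_US ≈ 288.2 fluid_ounce_US (4 s.f.). Final answer: 288.2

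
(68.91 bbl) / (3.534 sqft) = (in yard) 1 bbl = 0.15898729 m^3, so 68.91 bbl = 68.91 * 0.15898729 = 10.955814 m^3. 1 sqft = 0.09290304 m^2, so 3.534 sqft = 3.534 * 0.09290304 = 0.32831934 m^2. Combine: 10.955814 m^3 / 0.32831934 m^2 = 33.369385 m. 1 yard = 0.9144 m, so 33.369385 m = 33.369385 / 0.9144 = 36.493203 yard ≈ 36.49 yard (4 s.f.). Final answer: 36.49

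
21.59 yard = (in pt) 5.596e+04. Check: 1 yard = 0.9144 m, so 21.59 yard = 21.59 * 0.9144 = 19.741896 m. 1 pt = 0.00035277778 m, so 19.741896 m = 19.741896 / 0.00035277778 = 55961.28 pt ≈ 5.596e+04 pt (4 s.f.).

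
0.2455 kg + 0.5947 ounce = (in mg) 2.624e+05. Check: 0.2455 kg is already in kg. 1 ounce = 0.028349523 kg, so 0.5947 ounce = 0.5947 * 0.028349523 = 0.016859461 kg. Sum: 0.2455 + 0.016859461 = 0.26235946 kg. 1 mg = 1e-06 kg, so 0.26235946 kg = 0.26235946 / 1e-06 = 262359.46 mg ≈ 2.624e+05 mg (4 s.f.).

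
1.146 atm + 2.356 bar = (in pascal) 3.517e+05. Check: 1 atm = 101325 Pa, so 1.146 atm = 1.146 * 101325 = 116118.45 Pa. 1 bar = 100000 Pa, so 2.356 bar = 2.356 * 100000 = 235600 Pa. Sum: 116118.45 + 235600 = 351718.45 Pa. 351718.45 Pa = 351718.45 pascal ≈ 3.517e+05 pascal (4 s.f.).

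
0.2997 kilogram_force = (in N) 1 kilogram_force = 9.80665 N, so 0.2997 kilogram_force = 0.2997 * 9.80665 = 2.939053 N. Result: 2.939053 N ≈ 2.939 N (4 s.f.). Final answer: 2.939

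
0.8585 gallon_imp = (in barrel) 1 gallon_imp = 0.00454609 m^3, so 0.8585 gallon_imp = 0.8585 * 0.00454609 = 0.0039028183 m^3. 1 barrel = 0.15898729 m^3, so 0.0039028183 m^3 = 0.0039028183 / 0.15898729 = 0.024547988 barrel ≈ 0.02455 barrel (4 s.f.). Final answer: 0.02455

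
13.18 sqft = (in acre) 0.0003026. Check: 1 sqft = 0.09290304 m^2, so 13.18 sqft = 13.18 * 0.09290304 = 1.2244621 m^2. 1 acre = 4046.8564 m^2, so 1.2244621 m^2 = 1.2244621 / 4046.8564 = 0.00030257117 acre ≈ 0.0003026 acre (4 s.f.).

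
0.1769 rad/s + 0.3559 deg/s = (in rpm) 1.749. Check: 0.1769 rad/s is already in rad/s. 1 deg/s = 0.017453293 rad/s, so 0.3559 deg/s = 0.3559 * 0.017453293 = 0.0062116268 rad/s. Sum: 0.1769 + 0.0062116268 = 0.18311163 rad/s. 1 rpm = 0.10471976 rad/s, so 0.18311163 rad/s = 0.18311163 / 0.10471976 = 1.7485872 rpm ≈ 1.749 rpm (4 s.f.).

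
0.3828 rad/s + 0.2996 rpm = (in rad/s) 0.4142. Check: 0.3828 rad/s is already in rad/s. 1 rpm = 0.10471976 rad/s, so 0.2996 rpm = 0.2996 * 0.10471976 = 0.031374039 rad/s. Sum: 0.3828 + 0.031374039 = 0.41417404 rad/s. Result: 0.41417404 rad/s ≈ 0.4142 rad/s (4 s.f.).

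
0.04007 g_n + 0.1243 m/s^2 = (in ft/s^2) 1.697. Check: 1 g_n = 9.80665 m/s^2, so 0.04007 g_n = 0.04007 * 9.80665 = 0.39295247 m/s^2. 0.1243 m/s^2 is already in m/s^2. Sum: 0.39295247 + 0.1243 = 0.51725247 m/s^2. 1 ft/s^2 = 0.3048 m/s^2, so 0.51725247 m/s^2 = 0.51725247 / 0.3048 = 1.6970225 ft/s^2 ≈ 1.697 ft/s^2 (4 s.f.).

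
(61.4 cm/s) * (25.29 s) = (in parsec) 5.032e-16. Check: 1 cm/s = 0.01 m/s, so 61.4 cm/s = 61.4 * 0.01 = 0.614 m/s. 25.29 s is already in s. Combine: 0.614 m/s * 25.29 s = 15.52806 m. 1 parsec = 3.0856776e+16 m, so 15.52806 m = 15.52806 / 3.0856776e+16 = 5.0323015e-16 parsec ≈ 5.032e-16 parsec (4 s.f.).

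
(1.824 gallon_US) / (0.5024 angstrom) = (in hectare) 1.374e+04. Check: 1 gallon_US = 0.0037854118 m^3, so 1.824 gallon_US = 1.824 * 0.0037854118 = 0.0069045911 m^3. 1 angstrom = 1e-10 m, so 0.5024 angstrom = 0.5024 * 1e-10 = 5.024e-11 m. Combine: 0.0069045911 m^3 / 5.024e-11 m = 1.3743215e+08 m^2. 1 hectare = 10000 m^2, so 1.3743215e+08 m^2 = 1.3743215e+08 / 10000 = 13743.215 hectare ≈ 1.374e+04 hectare (4 s.f.).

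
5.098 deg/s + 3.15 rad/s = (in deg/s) 1 deg/s = 0.017453293 rad/s, so 5.098 deg/s = 5.098 * 0.017453293 = 0.088976885 rad/s. 3.15 rad/s is already in rad/s. Sum: 0.088976885 + 3.15 = 3.2389769 rad/s. 1 deg/s = 0.017453293 rad/s, so 3.2389769 rad/s = 3.2389769 / 0.017453293 = 185.57971 deg/s ≈ 185.6 deg/s (4 s.f.). Final answer: 185.6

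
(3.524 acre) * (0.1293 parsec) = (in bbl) 1 acre = 4046.8564 m^2, so 3.524 acre = 3.524 * 4046.8564 = 14261.122 m^2. 1 parsec = 3.0856776e+16 m, so 0.1293 parsec = 0.1293 * 3.0856776e+16 = 3.9897811e+15 m. Combine: 14261.122 m^2 * 3.9897811e+15 m = 5.6898755e+19 m^3. 1 bbl = 0.15898729 m^3, so 5.6898755e+19 m^3 = 5.6898755e+19 / 0.15898729 = 3.578824e+20 bbl ≈ 3.579e+20 bbl (4 s.f.). Final answer: 3.579e+20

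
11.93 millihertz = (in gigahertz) 1 millihertz = 0.001 Hz, so 11.93 millihertz = 11.93 * 0.001 = 0.01193 Hz. 1 gigahertz = 1e+09 Hz, so 0.01193 Hz = 0.01193 / 1e+09 = 1.193e-11 gigahertz. Final answer: 1.193e-11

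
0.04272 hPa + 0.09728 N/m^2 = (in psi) 1 hPa = 100 Pa, so 0.04272 hPa = 0.04272 * 100 = 4.272 Pa. 0.09728 N/m^2 = 0.09728 Pa. Sum: 4.272 + 0.09728 = 4.36928 Pa. 1 psi = 6894.7573 Pa, so 4.36928 Pa = 4.36928 / 6894.7573 = 0.00063371049 psi ≈ 0.0006337 psi (4 s.f.). Final answer: 0.0006337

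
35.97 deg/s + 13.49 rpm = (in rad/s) 2.04. Check: 1 deg/s = 0.017453293 rad/s, so 35.97 deg/s = 35.97 * 0.017453293 = 0.62779493 rad/s. 1 rpm = 0.10471976 rad/s, so 13.49 rpm = 13.49 * 0.10471976 = 1.4126695 rad/s. Sum: 0.62779493 + 1.4126695 = 2.0404644 rad/s. Result: 2.0404644 rad/s ≈ 2.04 rad/s (4 s.f.).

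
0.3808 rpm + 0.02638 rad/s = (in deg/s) 3.796. Check: 1 rpm = 0.10471976 rad/s, so 0.3808 rpm = 0.3808 * 0.10471976 = 0.039877283 rad/s. 0.02638 rad/s is already in rad/s. Sum: 0.039877283 + 0.02638 = 0.066257283 rad/s. 1 deg/s = 0.017453293 rad/s, so 0.066257283 rad/s = 0.066257283 / 0.017453293 = 3.7962627 deg/s ≈ 3.796 deg/s (4 s.f.).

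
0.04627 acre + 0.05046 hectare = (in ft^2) 1 acre = 4046.8564 m^2, so 0.04627 acre = 0.04627 * 4046.8564 = 187.24805 m^2. 1 hectare = 10000 m^2, so 0.05046 hectare = 0.05046 * 10000 = 504.6 m^2. Sum: 187.24805 + 504.6 = 691.84805 m^2. 1 ft^2 = 0.09290304 m^2, so 691.84805 m^2 = 691.84805 / 0.09290304 = 7446.9904 ft^2 ≈ 7447 ft^2 (4 s.f.). Final answer: 7447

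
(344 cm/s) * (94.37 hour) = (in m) 1 cm/s = 0.01 m/s, so 344 cm/s = 344 * 0.01 = 3.44 m/s. 1 hour = 3600 s, so 94.37 hour = 94.37 * 3600 = 339732 s. Combine: 3.44 m/s * 339732 s = 1168678.1 m. Result: 1168678.1 m ≈ 1.169e+06 m (4 s.f.). Final answer: 1.169e+06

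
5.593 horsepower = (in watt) 1 horsepower = 745.69987 W, so 5.593 horsepower = 5.593 * 745.69987 = 4170.6994 W. 4170.6994 W = 4170.6994 watt ≈ 4171 watt (4 s.f.). Final answer: 4171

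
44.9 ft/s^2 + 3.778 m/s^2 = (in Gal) 1746. Check: 1 ft/s^2 = 0.3048 m/s^2, so 44.9 ft/s^2 = 44.9 * 0.3048 = 13.68552 m/s^2. 3.778 m/s^2 is already in m/s^2. Sum: 13.68552 + 3.778 = 17.46352 m/s^2. 1 Gal = 0.01 m/s^2, so 17.46352 m/s^2 = 17.46352 / 0.01 = 1746.352 Gal ≈ 1746 Gal (4 s.f.).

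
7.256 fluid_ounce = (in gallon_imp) 1 fluid_ounce = 2.957353e-05 m^3, so 7.256 fluid_ounce = 7.256 * 2.957353e-05 = 0.00021458553 m^3. 1 gallon_imp = 0.00454609 m^3, so 0.00021458553 m^3 = 0.00021458553 / 0.00454609 = 0.047202218 gallon_imp ≈ 0.0472 gallon_imp (4 s.f.). Final answer: 0.0472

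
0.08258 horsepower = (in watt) 1 horsepower = 745.69987 W, so 0.08258 horsepower = 0.08258 * 745.69987 = 61.579895 W. 61.579895 W = 61.579895 watt ≈ 61.58 watt (4 s.f.). Final answer: 61.58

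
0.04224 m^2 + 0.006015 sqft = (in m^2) 0.04224 m^2 is already in m^2. 1 sqft = 0.09290304 m^2, so 0.006015 sqft = 0.006015 * 0.09290304 = 0.00055881179 m^2. Sum: 0.04224 + 0.00055881179 = 0.042798812 m^2. Result: 0.042798812 m^2 ≈ 0.0428 m^2 (4 s.f.). Final answer: 0.0428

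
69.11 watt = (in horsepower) 69.11 watt = 69.11 W. 1 horsepower = 745.69987 W, so 69.11 W = 69.11 / 745.69987 = 0.092678037 horsepower ≈ 0.09268 horsepower (4 s.f.). Final answer: 0.09268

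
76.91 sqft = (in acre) 0.001766. Check: 1 sqft = 0.09290304 m^2, so 76.91 sqft = 76.91 * 0.09290304 = 7.1451728 m^2. 1 acre = 4046.8564 m^2, so 7.1451728 m^2 = 7.1451728 / 4046.8564 = 0.0017656107 acre ≈ 0.001766 acre (4 s.f.).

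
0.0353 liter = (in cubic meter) 1 liter = 0.001 m^3, so 0.0353 liter = 0.0353 * 0.001 = 3.53e-05 m^3. 3.53e-05 m^3 = 3.53e-05 cubic meter. Final answer: 3.53e-05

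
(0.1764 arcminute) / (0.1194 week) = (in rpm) 1 arcminute = 0.00029088821 rad, so 0.1764 arcminute = 0.1764 * 0.00029088821 = 5.131268e-05 rad. 1 week = 604800 s, so 0.1194 week = 0.1194 * 604800 = 72213.12 s. Combine: 5.131268e-05 rad / 72213.12 s = 7.1057282e-10 rad/s. 1 rpm = 0.10471976 rad/s, so 7.1057282e-10 rad/s = 7.1057282e-10 / 0.10471976 = 6.7854706e-09 rpm ≈ 6.785e-09 rpm (4 s.f.). Final answer: 6.785e-09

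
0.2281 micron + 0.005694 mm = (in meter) 1 micron = 1e-06 m, so 0.2281 micron = 0.2281 * 1e-06 = 2.281e-07 m. 1 mm = 0.001 m, so 0.005694 mm = 0.005694 * 0.001 = 5.694e-06 m. Sum: 2.281e-07 + 5.694e-06 = 5.9221e-06 m. 5.9221e-06 m = 5.9221e-06 meter ≈ 5.922e-06 meter (4 s.f.). Final answer: 5.922e-06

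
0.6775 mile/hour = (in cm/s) 1 mile/hour = 0.44704 m/s, so 0.6775 mile/hour = 0.6775 * 0.44704 = 0.3028696 m/s. 1 cm/s = 0.01 m/s, so 0.3028696 m/s = 0.3028696 / 0.01 = 30.28696 cm/s ≈ 30.29 cm/s (4 s.f.). Final answer: 30.29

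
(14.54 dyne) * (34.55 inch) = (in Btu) 1 dyne = 1e-05 N, so 14.54 dyne = 14.54 * 1e-05 = 0.0001454 N. 1 inch = 0.0254 m, so 34.55 inch = 34.55 * 0.0254 = 0.87757 m. Combine: 0.0001454 N * 0.87757 m = 0.00012759868 J. 1 Btu = 1055.0559 J, so 0.00012759868 J = 0.00012759868 / 1055.0559 = 1.2094021e-07 Btu ≈ 1.209e-07 Btu (4 s.f.). Final answer: 1.209e-07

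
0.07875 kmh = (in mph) 0.04893. Check: 1 kmh = 0.27777778 m/s, so 0.07875 kmh = 0.07875 * 0.27777778 = 0.021875 m/s. 1 mph = 0.44704 m/s, so 0.021875 m/s = 0.021875 / 0.44704 = 0.048932981 mph ≈ 0.04893 mph (4 s.f.).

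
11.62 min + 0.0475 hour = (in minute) 1 min = 60 s, so 11.62 min = 11.62 * 60 = 697.2 s. 1 hour = 3600 s, so 0.0475 hour = 0.0475 * 3600 = 171 s. Sum: 697.2 + 171 = 868.2 s. 1 minute = 60 s, so 868.2 s = 868.2 / 60 = 14.47 minute. Final answer: 14.47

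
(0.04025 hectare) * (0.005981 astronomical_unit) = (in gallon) 9.514e+13. Check: 1 hectare = 10000 m^2, so 0.04025 hectare = 0.04025 * 10000 = 402.5 m^2. 1 astronomical_unit = 1.4959787e+11 m, so 0.005981 astronomical_unit = 0.005981 * 1.4959787e+11 = 8.9474486e+08 m. Combine: 402.5 m^2 * 8.9474486e+08 m = 3.6013481e+11 m^3. 1 gallon = 0.0037854118 m^3, so 3.6013481e+11 m^3 = 3.6013481e+11 / 0.0037854118 = 9.5137551e+13 gallon ≈ 9.514e+13 gallon (4 s.f.).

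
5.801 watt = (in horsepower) 0.007779. Check: 5.801 watt = 5.801 W. 1 horsepower = 745.69987 W, so 5.801 W = 5.801 / 745.69987 = 0.0077792691 horsepower ≈ 0.007779 horsepower (4 s.f.).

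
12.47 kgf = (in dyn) 1 kgf = 9.80665 N, so 12.47 kgf = 12.47 * 9.80665 = 122.28893 N. 1 dyn = 1e-05 N, so 122.28893 N = 122.28893 / 1e-05 = 12228893 dyn ≈ 1.223e+07 dyn (4 s.f.). Final answer: 1.223e+07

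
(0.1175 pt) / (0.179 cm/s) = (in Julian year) 7.338e-10. Check: 1 pt = 0.00035277778 m, so 0.1175 pt = 0.1175 * 0.00035277778 = 4.1451389e-05 m. 1 cm/s = 0.01 m/s, so 0.179 cm/s = 0.179 * 0.01 = 0.00179 m/s. Combine: 4.1451389e-05 m / 0.00179 m/s = 0.0231572 s. 1 Julian year = 31557600 s, so 0.0231572 s = 0.0231572 / 31557600 = 7.338074e-10 Julian year ≈ 7.338e-10 Julian year (4 s.f.).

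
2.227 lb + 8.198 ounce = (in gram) 1 lb = 0.45359237 kg, so 2.227 lb = 2.227 * 0.45359237 = 1.0101502 kg. 1 ounce = 0.028349523 kg, so 8.198 ounce = 8.198 * 0.028349523 = 0.23240939 kg. Sum: 1.0101502 + 0.23240939 = 1.2425596 kg. 1 gram = 0.001 kg, so 1.2425596 kg = 1.2425596 / 0.001 = 1242.5596 gram ≈ 1243 gram (4 s.f.). Final answer: 1243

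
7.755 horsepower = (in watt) 5783. Check: 1 horsepower = 745.69987 W, so 7.755 horsepower = 7.755 * 745.69987 = 5782.9025 W. 5782.9025 W = 5782.9025 watt ≈ 5783 watt (4 s.f.).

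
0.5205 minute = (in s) 31.23. Check: 1 minute = 60 s, so 0.5205 minute = 0.5205 * 60 = 31.23 s. Result: 31.23 s.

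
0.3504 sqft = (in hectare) 3.255e-06. Check: 1 sqft = 0.09290304 m^2, so 0.3504 sqft = 0.3504 * 0.09290304 = 0.032553225 m^2. 1 hectare = 10000 m^2, so 0.032553225 m^2 = 0.032553225 / 10000 = 3.2553225e-06 hectare ≈ 3.255e-06 hectare (4 s.f.).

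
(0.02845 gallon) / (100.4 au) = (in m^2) 7.17e-18. Check: 1 gallon = 0.0037854118 m^3, so 0.02845 gallon = 0.02845 * 0.0037854118 = 0.00010769497 m^3. 1 au = 1.4959787e+11 m, so 100.4 au = 100.4 * 1.4959787e+11 = 1.5019626e+13 m. Combine: 0.00010769497 m^3 / 1.5019626e+13 m = 7.1702826e-18 m^2. Result: 7.1702826e-18 m^2 ≈ 7.17e-18 m^2 (4 s.f.).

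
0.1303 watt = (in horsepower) 0.1303 watt = 0.1303 W. 1 horsepower = 745.69987 W, so 0.1303 W = 0.1303 / 745.69987 = 0.00017473518 horsepower ≈ 0.0001747 horsepower (4 s.f.). Final answer: 0.0001747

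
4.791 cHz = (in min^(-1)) 1 cHz = 0.01 Hz, so 4.791 cHz = 4.791 * 0.01 = 0.04791 Hz. 1 min^(-1) = 0.016666667 Hz, so 0.04791 Hz = 0.04791 / 0.016666667 = 2.8746 min^(-1) ≈ 2.875 min^(-1) (4 s.f.). Final answer: 2.875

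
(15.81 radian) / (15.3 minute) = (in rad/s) 0.01722. Check: 15.81 radian = 15.81 rad. 1 minute = 60 s, so 15.3 minute = 15.3 * 60 = 918 s. Combine: 15.81 rad / 918 s = 0.017222222 rad/s. Result: 0.017222222 rad/s ≈ 0.01722 rad/s (4 s.f.).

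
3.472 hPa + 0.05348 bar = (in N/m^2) 1 hPa = 100 Pa, so 3.472 hPa = 3.472 * 100 = 347.2 Pa. 1 bar = 100000 Pa, so 0.05348 bar = 0.05348 * 100000 = 5348 Pa. Sum: 347.2 + 5348 = 5695.2 Pa. 5695.2 Pa = 5695.2 N/m^2 ≈ 5695 N/m^2 (4 s.f.). Final answer: 5695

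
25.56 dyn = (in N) 0.0002556. Check: 1 dyn = 1e-05 N, so 25.56 dyn = 25.56 * 1e-05 = 0.0002556 N. Result: 0.0002556 N.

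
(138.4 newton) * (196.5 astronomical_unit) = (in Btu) 138.4 newton = 138.4 N. 1 astronomical_unit = 1.4959787e+11 m, so 196.5 astronomical_unit = 196.5 * 1.4959787e+11 = 2.9395982e+13 m. Combine: 138.4 N * 2.9395982e+13 m = 4.0684039e+15 J. 1 Btu = 1055.0559 J, so 4.0684039e+15 J = 4.0684039e+15 / 1055.0559 = 3.8561028e+12 Btu ≈ 3.856e+12 Btu (4 s.f.). Final answer: 3.856e+12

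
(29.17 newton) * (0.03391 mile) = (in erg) 29.17 newton = 29.17 N. 1 mile = 1609.344 m, so 0.03391 mile = 0.03391 * 1609.344 = 54.572855 m. Combine: 29.17 N * 54.572855 m = 1591.8902 J. 1 erg = 1e-07 J, so 1591.8902 J = 1591.8902 / 1e-07 = 1.5918902e+10 erg ≈ 1.592e+10 erg (4 s.f.). Final answer: 1.592e+10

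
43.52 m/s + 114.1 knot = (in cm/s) 43.52 m/s is already in m/s. 1 knot = 0.51444444 m/s, so 114.1 knot = 114.1 * 0.51444444 = 58.698111 m/s. Sum: 43.52 + 58.698111 = 102.21811 m/s. 1 cm/s = 0.01 m/s, so 102.21811 m/s = 102.21811 / 0.01 = 10221.811 cm/s ≈ 1.022e+04 cm/s (4 s.f.). Final answer: 1.022e+04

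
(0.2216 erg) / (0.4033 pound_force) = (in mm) 1 erg = 1e-07 J, so 0.2216 erg = 0.2216 * 1e-07 = 2.216e-08 J. 1 pound_force = 4.4482216 N, so 0.4033 pound_force = 0.4033 * 4.4482216 = 1.7939678 N. Combine: 2.216e-08 J / 1.7939678 N = 1.2352507e-08 m. 1 mm = 0.001 m, so 1.2352507e-08 m = 1.2352507e-08 / 0.001 = 1.2352507e-05 mm ≈ 1.235e-05 mm (4 s.f.). Final answer: 1.235e-05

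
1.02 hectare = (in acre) 1 hectare = 10000 m^2, so 1.02 hectare = 1.02 * 10000 = 10200 m^2. 1 acre = 4046.8564 m^2, so 10200 m^2 = 10200 / 4046.8564 = 2.5204749 acre ≈ 2.52 acre (4 s.f.). Final answer: 2.52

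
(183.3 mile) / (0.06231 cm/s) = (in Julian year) 15. Check: 1 mile = 1609.344 m, so 183.3 mile = 183.3 * 1609.344 = 294992.76 m. 1 cm/s = 0.01 m/s, so 0.06231 cm/s = 0.06231 * 0.01 = 0.0006231 m/s. Combine: 294992.76 m / 0.0006231 m/s = 4.7342763e+08 s. 1 Julian year = 31557600 s, so 4.7342763e+08 s = 4.7342763e+08 / 31557600 = 15.002016 Julian year ≈ 15 Julian year (4 s.f.).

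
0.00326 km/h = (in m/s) 1 km/h = 0.27777778 m/s, so 0.00326 km/h = 0.00326 * 0.27777778 = 0.00090555556 m/s. Result: 0.00090555556 m/s ≈ 0.0009056 m/s (4 s.f.). Final answer: 0.0009056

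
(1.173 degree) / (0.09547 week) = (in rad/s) 3.546e-07. Check: 1 degree = 0.017453293 rad, so 1.173 degree = 1.173 * 0.017453293 = 0.020472712 rad. 1 week = 604800 s, so 0.09547 week = 0.09547 * 604800 = 57740.256 s. Combine: 0.020472712 rad / 57740.256 s = 3.5456566e-07 rad/s. Result: 3.5456566e-07 rad/s ≈ 3.546e-07 rad/s (4 s.f.).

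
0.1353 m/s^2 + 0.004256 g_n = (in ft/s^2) 0.1353 m/s^2 is already in m/s^2. 1 g_n = 9.80665 m/s^2, so 0.004256 g_n = 0.004256 * 9.80665 = 0.041737102 m/s^2. Sum: 0.1353 + 0.041737102 = 0.1770371 m/s^2. 1 ft/s^2 = 0.3048 m/s^2, so 0.1770371 m/s^2 = 0.1770371 / 0.3048 = 0.58083039 ft/s^2 ≈ 0.5808 ft/s^2 (4 s.f.). Final answer: 0.5808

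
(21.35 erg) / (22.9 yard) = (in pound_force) 1 erg = 1e-07 J, so 21.35 erg = 21.35 * 1e-07 = 2.135e-06 J. 1 yard = 0.9144 m, so 22.9 yard = 22.9 * 0.9144 = 20.93976 m. Combine: 2.135e-06 J / 20.93976 m = 1.0195914e-07 N. 1 pound_force = 4.4482216 N, so 1.0195914e-07 N = 1.0195914e-07 / 4.4482216 = 2.2921327e-08 pound_force ≈ 2.292e-08 pound_force (4 s.f.). Final answer: 2.292e-08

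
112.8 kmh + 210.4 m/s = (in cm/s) 1 kmh = 0.27777778 m/s, so 112.8 kmh = 112.8 * 0.27777778 = 31.333333 m/s. 210.4 m/s is already in m/s. Sum: 31.333333 + 210.4 = 241.73333 m/s. 1 cm/s = 0.01 m/s, so 241.73333 m/s = 241.73333 / 0.01 = 24173.333 cm/s ≈ 2.417e+04 cm/s (4 s.f.). Final answer: 2.417e+04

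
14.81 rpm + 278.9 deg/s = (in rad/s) 6.419. Check: 1 rpm = 0.10471976 rad/s, so 14.81 rpm = 14.81 * 0.10471976 = 1.5508996 rad/s. 1 deg/s = 0.017453293 rad/s, so 278.9 deg/s = 278.9 * 0.017453293 = 4.8677233 rad/s. Sum: 1.5508996 + 4.8677233 = 6.4186229 rad/s. Result: 6.4186229 rad/s ≈ 6.419 rad/s (4 s.f.).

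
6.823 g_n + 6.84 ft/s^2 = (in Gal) 1 g_n = 9.80665 m/s^2, so 6.823 g_n = 6.823 * 9.80665 = 66.910773 m/s^2. 1 ft/s^2 = 0.3048 m/s^2, so 6.84 ft/s^2 = 6.84 * 0.3048 = 2.084832 m/s^2. Sum: 66.910773 + 2.084832 = 68.995605 m/s^2. 1 Gal = 0.01 m/s^2, so 68.995605 m/s^2 = 68.995605 / 0.01 = 6899.5605 Gal ≈ 6900 Gal (4 s.f.). Final answer: 6900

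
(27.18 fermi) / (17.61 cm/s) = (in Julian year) 4.891e-21. Check: 1 fermi = 1e-15 m, so 27.18 fermi = 27.18 * 1e-15 = 2.718e-14 m. 1 cm/s = 0.01 m/s, so 17.61 cm/s = 17.61 * 0.01 = 0.1761 m/s. Combine: 2.718e-14 m / 0.1761 m/s = 1.5434412e-13 s. 1 Julian year = 31557600 s, so 1.5434412e-13 s = 1.5434412e-13 / 31557600 = 4.8908701e-21 Julian year ≈ 4.891e-21 Julian year (4 s.f.).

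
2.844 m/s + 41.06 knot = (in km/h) 86.28. Check: 2.844 m/s is already in m/s. 1 knot = 0.51444444 m/s, so 41.06 knot = 41.06 * 0.51444444 = 21.123089 m/s. Sum: 2.844 + 21.123089 = 23.967089 m/s. 1 km/h = 0.27777778 m/s, so 23.967089 m/s = 23.967089 / 0.27777778 = 86.28152 km/h ≈ 86.28 km/h (4 s.f.).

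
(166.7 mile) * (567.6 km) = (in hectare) 1.523e+07. Check: 1 mile = 1609.344 m, so 166.7 mile = 166.7 * 1609.344 = 268277.64 m. 1 km = 1000 m, so 567.6 km = 567.6 * 1000 = 567600 m. Combine: 268277.64 m * 567600 m = 1.5227439e+11 m^2. 1 hectare = 10000 m^2, so 1.5227439e+11 m^2 = 1.5227439e+11 / 10000 = 15227439 hectare ≈ 1.523e+07 hectare (4 s.f.).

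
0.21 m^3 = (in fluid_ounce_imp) 7391. Check: 1 fluid_ounce_imp = 2.8413063e-05 m^3, so 0.21 m^3 = 0.21 / 2.8413063e-05 = 7390.9667 fluid_ounce_imp ≈ 7391 fluid_ounce_imp (4 s.f.).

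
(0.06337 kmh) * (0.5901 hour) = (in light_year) 3.953e-15. Check: 1 kmh = 0.27777778 m/s, so 0.06337 kmh = 0.06337 * 0.27777778 = 0.017602778 m/s. 1 hour = 3600 s, so 0.5901 hour = 0.5901 * 3600 = 2124.36 s. Combine: 0.017602778 m/s * 2124.36 s = 37.394637 m. 1 light_year = 9.4607305e+15 m, so 37.394637 m = 37.394637 / 9.4607305e+15 = 3.9526162e-15 light_year ≈ 3.953e-15 light_year (4 s.f.).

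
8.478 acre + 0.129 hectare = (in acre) 8.797. Check: 1 acre = 4046.8564 m^2, so 8.478 acre = 8.478 * 4046.8564 = 34309.249 m^2. 1 hectare = 10000 m^2, so 0.129 hectare = 0.129 * 10000 = 1290 m^2. Sum: 34309.249 + 1290 = 35599.249 m^2. 1 acre = 4046.8564 m^2, so 35599.249 m^2 = 35599.249 / 4046.8564 = 8.7967659 acre ≈ 8.797 acre (4 s.f.).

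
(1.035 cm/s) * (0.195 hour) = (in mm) 7266. Check: 1 cm/s = 0.01 m/s, so 1.035 cm/s = 1.035 * 0.01 = 0.01035 m/s. 1 hour = 3600 s, so 0.195 hour = 0.195 * 3600 = 702 s. Combine: 0.01035 m/s * 702 s = 7.2657 m. 1 mm = 0.001 m, so 7.2657 m = 7.2657 / 0.001 = 7265.7 mm ≈ 7266 mm (4 s.f.).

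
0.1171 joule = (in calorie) 0.02799. Check: 0.1171 joule = 0.1171 J. 1 calorie = 4.184 J, so 0.1171 J = 0.1171 / 4.184 = 0.027987572 calorie ≈ 0.02799 calorie (4 s.f.).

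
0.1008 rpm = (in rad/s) 1 rpm = 0.10471976 rad/s, so 0.1008 rpm = 0.1008 * 0.10471976 = 0.010555751 rad/s. Result: 0.010555751 rad/s ≈ 0.01056 rad/s (4 s.f.). Final answer: 0.01056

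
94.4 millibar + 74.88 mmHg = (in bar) 0.1942. Check: 1 millibar = 100 Pa, so 94.4 millibar = 94.4 * 100 = 9440 Pa. 1 mmHg = 133.32237 Pa, so 74.88 mmHg = 74.88 * 133.32237 = 9983.1789 Pa. Sum: 9440 + 9983.1789 = 19423.179 Pa. 1 bar = 100000 Pa, so 19423.179 Pa = 19423.179 / 100000 = 0.19423179 bar ≈ 0.1942 bar (4 s.f.).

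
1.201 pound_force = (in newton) 1 pound_force = 4.4482216 N, so 1.201 pound_force = 1.201 * 4.4482216 = 5.3423142 N. 5.3423142 N = 5.3423142 newton ≈ 5.342 newton (4 s.f.). Final answer: 5.342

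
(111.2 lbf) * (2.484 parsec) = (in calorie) 1 lbf = 4.4482216 N, so 111.2 lbf = 111.2 * 4.4482216 = 494.64224 N. 1 parsec = 3.0856776e+16 m, so 2.484 parsec = 2.484 * 3.0856776e+16 = 7.6648231e+16 m. Combine: 494.64224 N * 7.6648231e+16 m = 3.7913453e+19 J. 1 calorie = 4.184 J, so 3.7913453e+19 J = 3.7913453e+19 / 4.184 = 9.0615327e+18 calorie ≈ 9.062e+18 calorie (4 s.f.). Final answer: 9.062e+18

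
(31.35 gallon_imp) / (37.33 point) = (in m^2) 10.82. Check: 1 gallon_imp = 0.00454609 m^3, so 31.35 gallon_imp = 31.35 * 0.00454609 = 0.14251992 m^3. 1 point = 0.00035277778 m, so 37.33 point = 37.33 * 0.00035277778 = 0.013169194 m. Combine: 0.14251992 m^3 / 0.013169194 m = 10.82222 m^2. Result: 10.82222 m^2 ≈ 10.82 m^2 (4 s.f.).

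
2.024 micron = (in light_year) 2.139e-22. Check: 1 micron = 1e-06 m, so 2.024 micron = 2.024 * 1e-06 = 2.024e-06 m. 1 light_year = 9.4607305e+15 m, so 2.024e-06 m = 2.024e-06 / 9.4607305e+15 = 2.1393697e-22 light_year ≈ 2.139e-22 light_year (4 s.f.).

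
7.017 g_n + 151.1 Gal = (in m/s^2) 70.32. Check: 1 g_n = 9.80665 m/s^2, so 7.017 g_n = 7.017 * 9.80665 = 68.813263 m/s^2. 1 Gal = 0.01 m/s^2, so 151.1 Gal = 151.1 * 0.01 = 1.511 m/s^2. Sum: 68.813263 + 1.511 = 70.324263 m/s^2. Result: 70.324263 m/s^2 ≈ 70.32 m/s^2 (4 s.f.).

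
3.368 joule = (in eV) 3.368 joule = 3.368 J. 1 eV = 1.6021766e-19 J, so 3.368 J = 3.368 / 1.6021766e-19 = 2.1021403e+19 eV ≈ 2.102e+19 eV (4 s.f.). Final answer: 2.102e+19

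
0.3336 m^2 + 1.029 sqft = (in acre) 0.0001061. Check: 0.3336 m^2 is already in m^2. 1 sqft = 0.09290304 m^2, so 1.029 sqft = 1.029 * 0.09290304 = 0.095597228 m^2. Sum: 0.3336 + 0.095597228 = 0.42919723 m^2. 1 acre = 4046.8564 m^2, so 0.42919723 m^2 = 0.42919723 / 4046.8564 = 0.00010605694 acre ≈ 0.0001061 acre (4 s.f.).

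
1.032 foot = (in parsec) 1.019e-17. Check: 1 foot = 0.3048 m, so 1.032 foot = 1.032 * 0.3048 = 0.3145536 m. 1 parsec = 3.0856776e+16 m, so 0.3145536 m = 0.3145536 / 3.0856776e+16 = 1.0193988e-17 parsec ≈ 1.019e-17 parsec (4 s.f.).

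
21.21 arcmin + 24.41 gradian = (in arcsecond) 1 arcmin = 0.00029088821 rad, so 21.21 arcmin = 21.21 * 0.00029088821 = 0.0061697389 rad. 1 gradian = 0.015707963 rad, so 24.41 gradian = 24.41 * 0.015707963 = 0.38343138 rad. Sum: 0.0061697389 + 0.38343138 = 0.38960112 rad. 1 arcsecond = 4.8481368e-06 rad, so 0.38960112 rad = 0.38960112 / 4.8481368e-06 = 80361 arcsecond ≈ 8.036e+04 arcsecond (4 s.f.). Final answer: 8.036e+04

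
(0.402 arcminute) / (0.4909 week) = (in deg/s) 1 arcminute = 0.00029088821 rad, so 0.402 arcminute = 0.402 * 0.00029088821 = 0.00011693706 rad. 1 week = 604800 s, so 0.4909 week = 0.4909 * 604800 = 296896.32 s. Combine: 0.00011693706 rad / 296896.32 s = 3.9386497e-10 rad/s. 1 deg/s = 0.017453293 rad/s, so 3.9386497e-10 rad/s = 3.9386497e-10 / 0.017453293 = 2.25668e-08 deg/s ≈ 2.257e-08 deg/s (4 s.f.). Final answer: 2.257e-08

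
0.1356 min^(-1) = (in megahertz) 1 min^(-1) = 0.016666667 Hz, so 0.1356 min^(-1) = 0.1356 * 0.016666667 = 0.00226 Hz. 1 megahertz = 1000000 Hz, so 0.00226 Hz = 0.00226 / 1000000 = 2.26e-09 megahertz. Final answer: 2.26e-09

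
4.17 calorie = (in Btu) 0.01654. Check: 1 calorie = 4.184 J, so 4.17 calorie = 4.17 * 4.184 = 17.44728 J. 1 Btu = 1055.0559 J, so 17.44728 J = 17.44728 / 1055.0559 = 0.016536831 Btu ≈ 0.01654 Btu (4 s.f.).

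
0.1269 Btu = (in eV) 8.357e+20. Check: 1 Btu = 1055.0559 J, so 0.1269 Btu = 0.1269 * 1055.0559 = 133.88659 J. 1 eV = 1.6021766e-19 J, so 133.88659 J = 133.88659 / 1.6021766e-19 = 8.3565435e+20 eV ≈ 8.357e+20 eV (4 s.f.).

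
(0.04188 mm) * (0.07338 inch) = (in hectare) 1 mm = 0.001 m, so 0.04188 mm = 0.04188 * 0.001 = 4.188e-05 m. 1 inch = 0.0254 m, so 0.07338 inch = 0.07338 * 0.0254 = 0.001863852 m. Combine: 4.188e-05 m * 0.001863852 m = 7.8058122e-08 m^2. 1 hectare = 10000 m^2, so 7.8058122e-08 m^2 = 7.8058122e-08 / 10000 = 7.8058122e-12 hectare ≈ 7.806e-12 hectare (4 s.f.). Final answer: 7.806e-12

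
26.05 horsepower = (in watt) 1 horsepower = 745.69987 W, so 26.05 horsepower = 26.05 * 745.69987 = 19425.482 W. 19425.482 W = 19425.482 watt ≈ 1.943e+04 watt (4 s.f.). Final answer: 1.943e+04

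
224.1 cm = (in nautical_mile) 1 cm = 0.01 m, so 224.1 cm = 224.1 * 0.01 = 2.241 m. 1 nautical_mile = 1852 m, so 2.241 m = 2.241 / 1852 = 0.0012100432 nautical_mile ≈ 0.00121 nautical_mile (4 s.f.). Final answer: 0.00121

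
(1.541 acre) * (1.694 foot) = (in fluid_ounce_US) 1.089e+08. Check: 1 acre = 4046.8564 m^2, so 1.541 acre = 1.541 * 4046.8564 = 6236.2057 m^2. 1 foot = 0.3048 m, so 1.694 foot = 1.694 * 0.3048 = 0.5163312 m. Combine: 6236.2057 m^2 * 0.5163312 m = 3219.9476 m^3. 1 fluid_ounce_US = 2.957353e-05 m^3, so 3219.9476 m^3 = 3219.9476 / 2.957353e-05 = 1.0887938e+08 fluid_ounce_US ≈ 1.089e+08 fluid_ounce_US (4 s.f.).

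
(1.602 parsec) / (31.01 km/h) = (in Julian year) 1 parsec = 3.0856776e+16 m, so 1.602 parsec = 1.602 * 3.0856776e+16 = 4.9432555e+16 m. 1 km/h = 0.27777778 m/s, so 31.01 km/h = 31.01 * 0.27777778 = 8.6138889 m/s. Combine: 4.9432555e+16 m / 8.6138889 m/s = 5.7387036e+15 s. 1 Julian year = 31557600 s, so 5.7387036e+15 s = 5.7387036e+15 / 31557600 = 1.8184854e+08 Julian year ≈ 1.818e+08 Julian year (4 s.f.). Final answer: 1.818e+08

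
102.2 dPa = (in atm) 0.0001009. Check: 1 dPa = 0.1 Pa, so 102.2 dPa = 102.2 * 0.1 = 10.22 Pa. 1 atm = 101325 Pa, so 10.22 Pa = 10.22 / 101325 = 0.00010086356 atm ≈ 0.0001009 atm (4 s.f.).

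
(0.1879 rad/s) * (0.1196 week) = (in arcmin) 0.1879 rad/s is already in rad/s. 1 week = 604800 s, so 0.1196 week = 0.1196 * 604800 = 72334.08 s. Combine: 0.1879 rad/s * 72334.08 s = 13591.574 rad. 1 arcmin = 0.00029088821 rad, so 13591.574 rad = 13591.574 / 0.00029088821 = 46724388 arcmin ≈ 4.672e+07 arcmin (4 s.f.). Final answer: 4.672e+07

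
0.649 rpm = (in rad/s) 0.06796. Check: 1 rpm = 0.10471976 rad/s, so 0.649 rpm = 0.649 * 0.10471976 = 0.067963121 rad/s. Result: 0.067963121 rad/s ≈ 0.06796 rad/s (4 s.f.).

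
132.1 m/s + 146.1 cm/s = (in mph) 132.1 m/s is already in m/s. 1 cm/s = 0.01 m/s, so 146.1 cm/s = 146.1 * 0.01 = 1.461 m/s. Sum: 132.1 + 1.461 = 133.561 m/s. 1 mph = 0.44704 m/s, so 133.561 m/s = 133.561 / 0.44704 = 298.76745 mph ≈ 298.8 mph (4 s.f.). Final answer: 298.8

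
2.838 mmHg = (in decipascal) 1 mmHg = 133.32237 Pa, so 2.838 mmHg = 2.838 * 133.32237 = 378.36888 Pa. 1 decipascal = 0.1 Pa, so 378.36888 Pa = 378.36888 / 0.1 = 3783.6888 decipascal ≈ 3784 decipascal (4 s.f.). Final answer: 3784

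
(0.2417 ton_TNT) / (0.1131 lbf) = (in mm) 1 ton_TNT = 4.184e+09 J, so 0.2417 ton_TNT = 0.2417 * 4.184e+09 = 1.0112728e+09 J. 1 lbf = 4.4482216 N, so 0.1131 lbf = 0.1131 * 4.4482216 = 0.50309386 N. Combine: 1.0112728e+09 J / 0.50309386 N = 2.0101076e+09 m. 1 mm = 0.001 m, so 2.0101076e+09 m = 2.0101076e+09 / 0.001 = 2.0101076e+12 mm ≈ 2.01e+12 mm (4 s.f.). Final answer: 2.01e+12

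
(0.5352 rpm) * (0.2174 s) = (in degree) 0.6981. Check: 1 rpm = 0.10471976 rad/s, so 0.5352 rpm = 0.5352 * 0.10471976 = 0.056046013 rad/s. 0.2174 s is already in s. Combine: 0.056046013 rad/s * 0.2174 s = 0.012184403 rad. 1 degree = 0.017453293 rad, so 0.012184403 rad = 0.012184403 / 0.017453293 = 0.69811488 degree ≈ 0.6981 degree (4 s.f.).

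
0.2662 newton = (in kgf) 0.02714. Check: 0.2662 newton = 0.2662 N. 1 kgf = 9.80665 N, so 0.2662 N = 0.2662 / 9.80665 = 0.027144846 kgf ≈ 0.02714 kgf (4 s.f.).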